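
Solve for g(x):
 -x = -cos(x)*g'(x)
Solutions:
 g(x) = C1 + Integral(x/cos(x), x)


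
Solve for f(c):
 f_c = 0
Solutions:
 f(c) = C1


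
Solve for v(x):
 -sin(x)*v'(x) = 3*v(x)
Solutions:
 v(x) = C1*(cos(x) + 1)^(3/2)/(cos(x) - 1)^(3/2)


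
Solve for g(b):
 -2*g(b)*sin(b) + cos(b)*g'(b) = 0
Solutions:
 g(b) = C1/cos(b)^2


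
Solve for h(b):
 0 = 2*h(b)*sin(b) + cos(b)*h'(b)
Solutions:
 h(b) = C1*cos(b)^2


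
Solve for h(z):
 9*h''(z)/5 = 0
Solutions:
 h(z) = C1 + C2*z


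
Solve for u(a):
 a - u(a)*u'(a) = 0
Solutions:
 u(a) = -sqrt(C1 + a^2)
 u(a) = sqrt(C1 + a^2)


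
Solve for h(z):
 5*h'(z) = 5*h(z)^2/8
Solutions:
 h(z) = -8/(C1 + z)


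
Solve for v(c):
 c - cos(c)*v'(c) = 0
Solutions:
 v(c) = C1 + Integral(c/cos(c), c)


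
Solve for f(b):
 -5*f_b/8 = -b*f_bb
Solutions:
 f(b) = C1 + C2*b^(13/8)


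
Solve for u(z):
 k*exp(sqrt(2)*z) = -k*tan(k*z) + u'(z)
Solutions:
 u(z) = C1 + k*Piecewise((sqrt(2)*exp(sqrt(2)*z)/2 + log(tan(k*z)^2 + 1)/(2*k), Ne(k, 0)), (sqrt(2)*exp(sqrt(2)*z)/2, True))


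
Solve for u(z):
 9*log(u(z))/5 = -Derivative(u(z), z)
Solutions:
 li(u(z)) = C1 - 9*z/5


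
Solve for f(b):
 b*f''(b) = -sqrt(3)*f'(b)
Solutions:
 f(b) = C1 + C2*b^(1 - sqrt(3))


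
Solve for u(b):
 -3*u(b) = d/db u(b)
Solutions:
 u(b) = C1*exp(-3*b)


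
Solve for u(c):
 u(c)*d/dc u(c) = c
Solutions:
 u(c) = -sqrt(C1 + c^2)
 u(c) = sqrt(C1 + c^2)


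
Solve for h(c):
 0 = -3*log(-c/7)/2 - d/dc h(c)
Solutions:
 h(c) = C1 - 3*c*log(-c)/2 + 3*c*(1 + log(7))/2


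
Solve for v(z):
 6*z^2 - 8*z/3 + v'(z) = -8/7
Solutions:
 v(z) = C1 - 2*z^3 + 4*z^2/3 - 8*z/7


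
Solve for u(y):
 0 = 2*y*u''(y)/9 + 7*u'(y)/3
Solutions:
 u(y) = C1 + C2/y^(19/2)


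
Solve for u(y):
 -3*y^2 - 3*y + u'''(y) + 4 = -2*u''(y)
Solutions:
 u(y) = C1 + C2*y + C3*exp(-2*y) + y^4/8 - y^2


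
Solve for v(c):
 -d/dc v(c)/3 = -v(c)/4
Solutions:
 v(c) = C1*exp(3*c/4)


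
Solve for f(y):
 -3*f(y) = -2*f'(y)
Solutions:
 f(y) = C1*exp(3*y/2)


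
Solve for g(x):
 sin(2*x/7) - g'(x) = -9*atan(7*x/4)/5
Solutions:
 g(x) = C1 + 9*x*atan(7*x/4)/5 - 18*log(49*x^2 + 16)/35 - 7*cos(2*x/7)/2


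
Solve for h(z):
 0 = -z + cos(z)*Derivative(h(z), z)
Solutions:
 h(z) = C1 + Integral(z/cos(z), z)


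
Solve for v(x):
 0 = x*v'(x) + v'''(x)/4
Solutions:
 v(x) = C1 + Integral(C2*airyai(-2^(2/3)*x) + C3*airybi(-2^(2/3)*x), x)


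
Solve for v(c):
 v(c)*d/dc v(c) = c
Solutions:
 v(c) = -sqrt(C1 + c^2)
 v(c) = sqrt(C1 + c^2)


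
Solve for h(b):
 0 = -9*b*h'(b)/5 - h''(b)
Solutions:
 h(b) = C1 + C2*erf(3*sqrt(10)*b/10)


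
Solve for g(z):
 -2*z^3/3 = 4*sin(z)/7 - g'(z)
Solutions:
 g(z) = C1 + z^4/6 - 4*cos(z)/7


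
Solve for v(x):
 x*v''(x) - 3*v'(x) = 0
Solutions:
 v(x) = C1 + C2*x^4


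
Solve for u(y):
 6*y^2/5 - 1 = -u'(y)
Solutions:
 u(y) = C1 - 2*y^3/5 + y


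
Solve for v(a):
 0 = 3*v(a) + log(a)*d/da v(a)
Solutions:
 v(a) = C1*exp(-3*li(a))


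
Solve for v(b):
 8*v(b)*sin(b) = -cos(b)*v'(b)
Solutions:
 v(b) = C1*cos(b)^8


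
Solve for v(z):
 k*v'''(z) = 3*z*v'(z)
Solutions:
 v(z) = C1 + Integral(C2*airyai(3^(1/3)*z*(1/k)^(1/3)) + C3*airybi(3^(1/3)*z*(1/k)^(1/3)), z)


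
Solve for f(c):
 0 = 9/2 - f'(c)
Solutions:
 f(c) = C1 + 9*c/2


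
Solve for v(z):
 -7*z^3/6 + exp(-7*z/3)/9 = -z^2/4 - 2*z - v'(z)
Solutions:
 v(z) = C1 + 7*z^4/24 - z^3/12 - z^2 + exp(-7*z/3)/21


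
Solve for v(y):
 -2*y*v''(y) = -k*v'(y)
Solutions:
 v(y) = C1 + y^(re(k)/2 + 1)*(C2*sin(log(y)*Abs(im(k))/2) + C3*cos(log(y)*im(k)/2))


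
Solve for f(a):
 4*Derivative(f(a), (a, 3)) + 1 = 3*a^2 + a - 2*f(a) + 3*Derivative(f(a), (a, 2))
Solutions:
 f(a) = C1*exp(a*((4*sqrt(14) + 15)^(-1/3) + 2 + (4*sqrt(14) + 15)^(1/3))/8)*sin(sqrt(3)*a*(-(4*sqrt(14) + 15)^(1/3) + (4*sqrt(14) + 15)^(-1/3))/8) + C2*exp(a*((4*sqrt(14) + 15)^(-1/3) + 2 + (4*sqrt(14) + 15)^(1/3))/8)*cos(sqrt(3)*a*(-(4*sqrt(14) + 15)^(1/3) + (4*sqrt(14) + 15)^(-1/3))/8) + C3*exp(a*(-(4*sqrt(14) + 15)^(1/3) - 1/(4*sqrt(14) + 15)^(1/3) + 1)/4) + 3*a^2/2 + a/2 + 4


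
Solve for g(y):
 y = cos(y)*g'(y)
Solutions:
 g(y) = C1 + Integral(y/cos(y), y)


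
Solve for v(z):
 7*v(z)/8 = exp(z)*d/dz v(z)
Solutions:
 v(z) = C1*exp(-7*exp(-z)/8)


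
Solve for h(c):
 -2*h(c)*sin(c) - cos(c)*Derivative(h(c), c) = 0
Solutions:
 h(c) = C1*cos(c)^2


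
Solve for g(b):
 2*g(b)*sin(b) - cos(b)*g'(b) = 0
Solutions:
 g(b) = C1/cos(b)^2


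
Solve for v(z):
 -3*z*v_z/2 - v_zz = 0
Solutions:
 v(z) = C1 + C2*erf(sqrt(3)*z/2)


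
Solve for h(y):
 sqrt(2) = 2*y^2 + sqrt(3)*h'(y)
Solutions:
 h(y) = C1 - 2*sqrt(3)*y^3/9 + sqrt(6)*y/3


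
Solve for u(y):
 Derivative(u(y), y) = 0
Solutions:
 u(y) = C1


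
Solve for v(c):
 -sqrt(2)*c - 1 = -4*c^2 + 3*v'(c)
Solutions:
 v(c) = C1 + 4*c^3/9 - sqrt(2)*c^2/6 - c/3


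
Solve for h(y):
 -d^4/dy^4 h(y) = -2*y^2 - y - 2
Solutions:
 h(y) = C1 + C2*y + C3*y^2 + C4*y^3 + y^6/180 + y^5/120 + y^4/12


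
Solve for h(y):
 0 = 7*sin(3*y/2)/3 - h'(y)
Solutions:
 h(y) = C1 - 14*cos(3*y/2)/9


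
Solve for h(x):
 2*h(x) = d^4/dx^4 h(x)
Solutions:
 h(x) = C1*exp(-2^(1/4)*x) + C2*exp(2^(1/4)*x) + C3*sin(2^(1/4)*x) + C4*cos(2^(1/4)*x)


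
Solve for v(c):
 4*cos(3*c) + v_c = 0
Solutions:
 v(c) = C1 - 4*sin(3*c)/3


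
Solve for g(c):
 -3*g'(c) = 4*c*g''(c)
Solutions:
 g(c) = C1 + C2*c^(1/4)


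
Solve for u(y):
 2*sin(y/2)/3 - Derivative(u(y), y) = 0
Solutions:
 u(y) = C1 - 4*cos(y/2)/3


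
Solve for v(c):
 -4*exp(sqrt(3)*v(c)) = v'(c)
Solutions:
 v(c) = sqrt(3)*(2*log(1/(C1 + 4*c)) - log(3))/6


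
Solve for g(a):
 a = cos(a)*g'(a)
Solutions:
 g(a) = C1 + Integral(a/cos(a), a)


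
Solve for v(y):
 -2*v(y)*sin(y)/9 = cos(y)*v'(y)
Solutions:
 v(y) = C1*cos(y)^(2/9)


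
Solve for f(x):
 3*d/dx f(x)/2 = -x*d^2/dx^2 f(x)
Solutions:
 f(x) = C1 + C2/sqrt(x)


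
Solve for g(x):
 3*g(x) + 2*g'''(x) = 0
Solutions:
 g(x) = C3*exp(-2^(2/3)*3^(1/3)*x/2) + (C1*sin(2^(2/3)*3^(5/6)*x/4) + C2*cos(2^(2/3)*3^(5/6)*x/4))*exp(2^(2/3)*3^(1/3)*x/4)


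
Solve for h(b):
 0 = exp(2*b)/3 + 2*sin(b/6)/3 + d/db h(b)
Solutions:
 h(b) = C1 - exp(2*b)/6 + 4*cos(b/6)


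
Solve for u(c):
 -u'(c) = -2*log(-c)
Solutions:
 u(c) = C1 + 2*c*log(-c) - 2*c


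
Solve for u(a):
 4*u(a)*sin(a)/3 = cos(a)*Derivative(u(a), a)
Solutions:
 u(a) = C1/cos(a)^(4/3)


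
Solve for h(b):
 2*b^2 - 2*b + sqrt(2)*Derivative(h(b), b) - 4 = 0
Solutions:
 h(b) = C1 - sqrt(2)*b^3/3 + sqrt(2)*b^2/2 + 2*sqrt(2)*b


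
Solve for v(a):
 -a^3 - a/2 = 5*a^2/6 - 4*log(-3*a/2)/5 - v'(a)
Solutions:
 v(a) = C1 + a^4/4 + 5*a^3/18 + a^2/4 - 4*a*log(-a)/5 + 4*a*(-log(3) + log(2) + 1)/5


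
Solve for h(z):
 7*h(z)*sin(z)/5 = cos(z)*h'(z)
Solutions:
 h(z) = C1/cos(z)^(7/5)


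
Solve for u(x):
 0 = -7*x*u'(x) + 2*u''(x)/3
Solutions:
 u(x) = C1 + C2*erfi(sqrt(21)*x/2)


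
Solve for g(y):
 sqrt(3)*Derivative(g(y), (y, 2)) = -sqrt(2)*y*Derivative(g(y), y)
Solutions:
 g(y) = C1 + C2*erf(6^(3/4)*y/6)


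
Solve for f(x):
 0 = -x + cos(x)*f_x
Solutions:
 f(x) = C1 + Integral(x/cos(x), x)


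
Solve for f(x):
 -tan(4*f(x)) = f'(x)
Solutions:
 f(x) = -asin(C1*exp(-4*x))/4 + pi/4
 f(x) = asin(C1*exp(-4*x))/4


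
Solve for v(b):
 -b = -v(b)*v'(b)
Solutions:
 v(b) = -sqrt(C1 + b^2)
 v(b) = sqrt(C1 + b^2)


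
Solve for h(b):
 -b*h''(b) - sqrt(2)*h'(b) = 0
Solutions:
 h(b) = C1 + C2*b^(1 - sqrt(2))


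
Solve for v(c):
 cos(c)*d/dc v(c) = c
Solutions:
 v(c) = C1 + Integral(c/cos(c), c)


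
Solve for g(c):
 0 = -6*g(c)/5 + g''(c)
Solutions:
 g(c) = C1*exp(-sqrt(30)*c/5) + C2*exp(sqrt(30)*c/5)


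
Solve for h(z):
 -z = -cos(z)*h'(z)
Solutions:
 h(z) = C1 + Integral(z/cos(z), z)


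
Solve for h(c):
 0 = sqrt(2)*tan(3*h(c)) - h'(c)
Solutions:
 h(c) = -asin(C1*exp(3*sqrt(2)*c))/3 + pi/3
 h(c) = asin(C1*exp(3*sqrt(2)*c))/3


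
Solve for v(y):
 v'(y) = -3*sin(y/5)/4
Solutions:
 v(y) = C1 + 15*cos(y/5)/4


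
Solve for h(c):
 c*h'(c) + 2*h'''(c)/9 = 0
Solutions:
 h(c) = C1 + Integral(C2*airyai(-6^(2/3)*c/2) + C3*airybi(-6^(2/3)*c/2), c)


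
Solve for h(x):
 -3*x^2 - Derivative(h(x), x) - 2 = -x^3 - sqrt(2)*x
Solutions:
 h(x) = C1 + x^4/4 - x^3 + sqrt(2)*x^2/2 - 2*x


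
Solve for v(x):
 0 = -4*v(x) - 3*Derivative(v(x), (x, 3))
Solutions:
 v(x) = C3*exp(-6^(2/3)*x/3) + (C1*sin(2^(2/3)*3^(1/6)*x/2) + C2*cos(2^(2/3)*3^(1/6)*x/2))*exp(6^(2/3)*x/6)


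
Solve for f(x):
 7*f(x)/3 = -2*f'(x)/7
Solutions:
 f(x) = C1*exp(-49*x/6)


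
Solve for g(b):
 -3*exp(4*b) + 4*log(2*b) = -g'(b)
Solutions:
 g(b) = C1 - 4*b*log(b) + 4*b*(1 - log(2)) + 3*exp(4*b)/4


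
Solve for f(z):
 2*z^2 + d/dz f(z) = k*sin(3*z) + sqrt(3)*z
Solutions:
 f(z) = C1 - k*cos(3*z)/3 - 2*z^3/3 + sqrt(3)*z^2/2


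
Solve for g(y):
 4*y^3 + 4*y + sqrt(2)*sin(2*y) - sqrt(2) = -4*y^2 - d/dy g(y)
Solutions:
 g(y) = C1 - y^4 - 4*y^3/3 - 2*y^2 + sqrt(2)*y + sqrt(2)*cos(2*y)/2


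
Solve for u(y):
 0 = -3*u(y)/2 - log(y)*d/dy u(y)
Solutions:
 u(y) = C1*exp(-3*li(y)/2)


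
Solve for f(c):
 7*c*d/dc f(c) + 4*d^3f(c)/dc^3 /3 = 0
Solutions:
 f(c) = C1 + Integral(C2*airyai(-42^(1/3)*c/2) + C3*airybi(-42^(1/3)*c/2), c)


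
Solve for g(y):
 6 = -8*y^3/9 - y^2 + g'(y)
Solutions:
 g(y) = C1 + 2*y^4/9 + y^3/3 + 6*y


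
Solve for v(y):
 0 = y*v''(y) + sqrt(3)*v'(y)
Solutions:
 v(y) = C1 + C2*y^(1 - sqrt(3))


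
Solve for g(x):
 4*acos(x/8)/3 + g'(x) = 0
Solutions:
 g(x) = C1 - 4*x*acos(x/8)/3 + 4*sqrt(64 - x^2)/3


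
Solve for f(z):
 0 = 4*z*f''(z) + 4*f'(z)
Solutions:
 f(z) = C1 + C2*log(z)


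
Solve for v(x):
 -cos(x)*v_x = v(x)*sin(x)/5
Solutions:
 v(x) = C1*cos(x)^(1/5)


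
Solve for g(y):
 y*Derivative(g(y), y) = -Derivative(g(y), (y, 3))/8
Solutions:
 g(y) = C1 + Integral(C2*airyai(-2*y) + C3*airybi(-2*y), y)


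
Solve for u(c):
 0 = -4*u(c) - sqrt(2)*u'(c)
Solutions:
 u(c) = C1*exp(-2*sqrt(2)*c)


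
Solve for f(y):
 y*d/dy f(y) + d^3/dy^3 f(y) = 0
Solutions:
 f(y) = C1 + Integral(C2*airyai(-y) + C3*airybi(-y), y)


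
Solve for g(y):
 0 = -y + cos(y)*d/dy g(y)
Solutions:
 g(y) = C1 + Integral(y/cos(y), y)


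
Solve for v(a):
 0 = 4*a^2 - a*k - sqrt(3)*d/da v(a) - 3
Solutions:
 v(a) = C1 + 4*sqrt(3)*a^3/9 - sqrt(3)*a^2*k/6 - sqrt(3)*a


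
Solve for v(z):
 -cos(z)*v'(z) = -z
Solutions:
 v(z) = C1 + Integral(z/cos(z), z)


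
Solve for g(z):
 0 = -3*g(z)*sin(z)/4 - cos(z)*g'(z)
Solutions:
 g(z) = C1*cos(z)^(3/4)


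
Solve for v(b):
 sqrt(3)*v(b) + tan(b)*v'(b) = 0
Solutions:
 v(b) = C1/sin(b)^(sqrt(3))


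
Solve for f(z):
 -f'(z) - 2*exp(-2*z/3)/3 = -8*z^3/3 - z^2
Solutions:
 f(z) = C1 + 2*z^4/3 + z^3/3 + exp(-2*z/3)


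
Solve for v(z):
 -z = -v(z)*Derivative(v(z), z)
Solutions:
 v(z) = -sqrt(C1 + z^2)
 v(z) = sqrt(C1 + z^2)


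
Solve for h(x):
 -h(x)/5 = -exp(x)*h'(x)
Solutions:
 h(x) = C1*exp(-exp(-x)/5)


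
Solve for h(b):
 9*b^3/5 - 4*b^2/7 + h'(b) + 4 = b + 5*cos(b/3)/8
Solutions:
 h(b) = C1 - 9*b^4/20 + 4*b^3/21 + b^2/2 - 4*b + 15*sin(b/3)/8


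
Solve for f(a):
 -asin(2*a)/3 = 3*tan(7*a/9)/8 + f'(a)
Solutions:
 f(a) = C1 - a*asin(2*a)/3 - sqrt(1 - 4*a^2)/6 + 27*log(cos(7*a/9))/56


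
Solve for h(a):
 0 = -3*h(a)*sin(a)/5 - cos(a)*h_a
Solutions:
 h(a) = C1*cos(a)^(3/5)


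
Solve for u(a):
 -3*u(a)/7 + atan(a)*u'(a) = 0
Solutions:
 u(a) = C1*exp(3*Integral(1/atan(a), a)/7)


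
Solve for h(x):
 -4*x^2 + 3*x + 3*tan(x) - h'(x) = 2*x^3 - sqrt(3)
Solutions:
 h(x) = C1 - x^4/2 - 4*x^3/3 + 3*x^2/2 + sqrt(3)*x - 3*log(cos(x))


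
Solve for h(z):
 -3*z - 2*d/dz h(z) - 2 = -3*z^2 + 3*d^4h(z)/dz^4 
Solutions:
 h(z) = C1 + C4*exp(-2^(1/3)*3^(2/3)*z/3) + z^3/2 - 3*z^2/4 - z + (C2*sin(2^(1/3)*3^(1/6)*z/2) + C3*cos(2^(1/3)*3^(1/6)*z/2))*exp(2^(1/3)*3^(2/3)*z/6)


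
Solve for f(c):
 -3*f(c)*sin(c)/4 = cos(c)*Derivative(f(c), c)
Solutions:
 f(c) = C1*cos(c)^(3/4)


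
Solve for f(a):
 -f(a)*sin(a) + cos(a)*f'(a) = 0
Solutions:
 f(a) = C1/cos(a)


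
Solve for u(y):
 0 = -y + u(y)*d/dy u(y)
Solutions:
 u(y) = -sqrt(C1 + y^2)
 u(y) = sqrt(C1 + y^2)


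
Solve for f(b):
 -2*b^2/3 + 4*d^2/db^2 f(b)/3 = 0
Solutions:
 f(b) = C1 + C2*b + b^4/24


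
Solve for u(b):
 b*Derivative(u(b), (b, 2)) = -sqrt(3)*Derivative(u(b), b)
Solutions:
 u(b) = C1 + C2*b^(1 - sqrt(3))


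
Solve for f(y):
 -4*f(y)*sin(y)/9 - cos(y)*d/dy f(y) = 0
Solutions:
 f(y) = C1*cos(y)^(4/9)


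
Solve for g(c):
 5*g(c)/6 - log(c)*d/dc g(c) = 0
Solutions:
 g(c) = C1*exp(5*li(c)/6)


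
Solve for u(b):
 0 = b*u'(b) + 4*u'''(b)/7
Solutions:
 u(b) = C1 + Integral(C2*airyai(-14^(1/3)*b/2) + C3*airybi(-14^(1/3)*b/2), b)


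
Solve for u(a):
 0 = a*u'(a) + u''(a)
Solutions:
 u(a) = C1 + C2*erf(sqrt(2)*a/2)


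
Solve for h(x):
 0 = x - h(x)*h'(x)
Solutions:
 h(x) = -sqrt(C1 + x^2)
 h(x) = sqrt(C1 + x^2)


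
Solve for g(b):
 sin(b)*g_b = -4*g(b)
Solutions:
 g(b) = C1*(cos(b)^2 + 2*cos(b) + 1)/(cos(b)^2 - 2*cos(b) + 1)


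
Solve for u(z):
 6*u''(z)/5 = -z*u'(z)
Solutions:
 u(z) = C1 + C2*erf(sqrt(15)*z/6)


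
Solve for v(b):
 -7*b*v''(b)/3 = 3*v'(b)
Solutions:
 v(b) = C1 + C2/b^(2/7)


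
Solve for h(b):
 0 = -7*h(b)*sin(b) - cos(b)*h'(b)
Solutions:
 h(b) = C1*cos(b)^7


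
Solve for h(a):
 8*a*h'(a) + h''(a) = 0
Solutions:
 h(a) = C1 + C2*erf(2*a)


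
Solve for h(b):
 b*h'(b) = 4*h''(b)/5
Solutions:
 h(b) = C1 + C2*erfi(sqrt(10)*b/4)


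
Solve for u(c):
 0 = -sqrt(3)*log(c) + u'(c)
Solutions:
 u(c) = C1 + sqrt(3)*c*log(c) - sqrt(3)*c


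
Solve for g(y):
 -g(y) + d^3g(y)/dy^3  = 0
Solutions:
 g(y) = C3*exp(y) + (C1*sin(sqrt(3)*y/2) + C2*cos(sqrt(3)*y/2))*exp(-y/2)


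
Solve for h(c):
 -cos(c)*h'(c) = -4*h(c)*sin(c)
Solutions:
 h(c) = C1/cos(c)^4


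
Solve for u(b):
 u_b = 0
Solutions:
 u(b) = C1


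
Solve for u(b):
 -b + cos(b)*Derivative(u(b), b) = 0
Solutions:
 u(b) = C1 + Integral(b/cos(b), b)


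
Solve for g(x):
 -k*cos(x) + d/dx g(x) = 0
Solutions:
 g(x) = C1 + k*sin(x)


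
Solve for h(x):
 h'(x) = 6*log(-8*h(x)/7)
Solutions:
 -Integral(1/(log(-_y) - log(7) + 3*log(2)), (_y, h(x)))/6 = C1 - x


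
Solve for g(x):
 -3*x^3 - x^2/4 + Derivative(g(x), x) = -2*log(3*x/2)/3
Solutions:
 g(x) = C1 + 3*x^4/4 + x^3/12 - 2*x*log(x)/3 - 2*x*log(3)/3 + 2*x*log(2)/3 + 2*x/3


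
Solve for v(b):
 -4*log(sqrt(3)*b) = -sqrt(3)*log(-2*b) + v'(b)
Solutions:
 v(b) = C1 - b*(4 - sqrt(3))*log(b) + b*(-2*log(3) - sqrt(3) + sqrt(3)*log(2) + 4 + sqrt(3)*I*pi)


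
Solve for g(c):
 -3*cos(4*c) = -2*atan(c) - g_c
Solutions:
 g(c) = C1 - 2*c*atan(c) + log(c^2 + 1) + 3*sin(4*c)/4


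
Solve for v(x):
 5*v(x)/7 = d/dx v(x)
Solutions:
 v(x) = C1*exp(5*x/7)


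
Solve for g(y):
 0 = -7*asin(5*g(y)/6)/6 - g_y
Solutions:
 Integral(1/asin(5*_y/6), (_y, g(y))) = C1 - 7*y/6


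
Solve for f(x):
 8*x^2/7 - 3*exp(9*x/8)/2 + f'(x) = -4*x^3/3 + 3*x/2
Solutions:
 f(x) = C1 - x^4/3 - 8*x^3/21 + 3*x^2/4 + 4*exp(9*x/8)/3


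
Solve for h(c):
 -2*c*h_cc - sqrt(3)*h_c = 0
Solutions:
 h(c) = C1 + C2*c^(1 - sqrt(3)/2)


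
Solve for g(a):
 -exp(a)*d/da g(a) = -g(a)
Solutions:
 g(a) = C1*exp(-exp(-a))


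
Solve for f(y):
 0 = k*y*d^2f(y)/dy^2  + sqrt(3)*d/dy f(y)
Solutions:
 f(y) = C1 + y^(((re(k) - sqrt(3))*re(k) + im(k)^2)/(re(k)^2 + im(k)^2))*(C2*sin(sqrt(3)*log(y)*Abs(im(k))/(re(k)^2 + im(k)^2)) + C3*cos(sqrt(3)*log(y)*im(k)/(re(k)^2 + im(k)^2)))


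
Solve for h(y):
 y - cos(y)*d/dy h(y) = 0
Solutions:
 h(y) = C1 + Integral(y/cos(y), y)


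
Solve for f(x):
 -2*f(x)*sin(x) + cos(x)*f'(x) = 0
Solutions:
 f(x) = C1/cos(x)^2


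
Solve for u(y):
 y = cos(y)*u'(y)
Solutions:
 u(y) = C1 + Integral(y/cos(y), y)


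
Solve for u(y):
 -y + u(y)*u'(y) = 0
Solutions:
 u(y) = -sqrt(C1 + y^2)
 u(y) = sqrt(C1 + y^2)


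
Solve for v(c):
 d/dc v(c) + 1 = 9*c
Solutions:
 v(c) = C1 + 9*c^2/2 - c


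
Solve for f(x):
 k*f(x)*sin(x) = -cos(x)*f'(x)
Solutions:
 f(x) = C1*exp(k*log(cos(x)))


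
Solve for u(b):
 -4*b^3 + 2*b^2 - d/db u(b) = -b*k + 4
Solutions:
 u(b) = C1 - b^4 + 2*b^3/3 + b^2*k/2 - 4*b


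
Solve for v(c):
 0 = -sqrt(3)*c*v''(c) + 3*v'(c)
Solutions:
 v(c) = C1 + C2*c^(1 + sqrt(3))


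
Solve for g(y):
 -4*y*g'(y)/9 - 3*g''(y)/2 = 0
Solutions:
 g(y) = C1 + C2*erf(2*sqrt(3)*y/9)


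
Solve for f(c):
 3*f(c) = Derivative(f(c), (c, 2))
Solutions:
 f(c) = C1*exp(-sqrt(3)*c) + C2*exp(sqrt(3)*c)


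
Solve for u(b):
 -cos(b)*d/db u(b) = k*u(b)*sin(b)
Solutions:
 u(b) = C1*exp(k*log(cos(b)))


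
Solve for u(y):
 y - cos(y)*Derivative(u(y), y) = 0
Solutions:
 u(y) = C1 + Integral(y/cos(y), y)


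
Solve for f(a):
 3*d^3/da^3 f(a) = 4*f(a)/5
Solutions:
 f(a) = C3*exp(30^(2/3)*a/15) + (C1*sin(10^(2/3)*3^(1/6)*a/10) + C2*cos(10^(2/3)*3^(1/6)*a/10))*exp(-30^(2/3)*a/30)


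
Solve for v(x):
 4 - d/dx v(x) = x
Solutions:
 v(x) = C1 - x^2/2 + 4*x


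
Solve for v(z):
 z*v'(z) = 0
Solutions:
 v(z) = C1


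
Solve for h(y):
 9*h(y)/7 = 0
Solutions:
 h(y) = 0


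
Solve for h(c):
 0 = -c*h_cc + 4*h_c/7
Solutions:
 h(c) = C1 + C2*c^(11/7)


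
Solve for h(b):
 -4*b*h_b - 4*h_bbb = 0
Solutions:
 h(b) = C1 + Integral(C2*airyai(-b) + C3*airybi(-b), b)


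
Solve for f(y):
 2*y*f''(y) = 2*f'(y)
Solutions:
 f(y) = C1 + C2*y^2


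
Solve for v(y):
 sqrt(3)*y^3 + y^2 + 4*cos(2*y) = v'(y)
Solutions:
 v(y) = C1 + sqrt(3)*y^4/4 + y^3/3 + 2*sin(2*y)


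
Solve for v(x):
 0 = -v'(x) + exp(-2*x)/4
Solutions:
 v(x) = C1 - exp(-2*x)/8


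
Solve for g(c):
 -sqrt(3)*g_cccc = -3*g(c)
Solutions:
 g(c) = C1*exp(-3^(1/8)*c) + C2*exp(3^(1/8)*c) + C3*sin(3^(1/8)*c) + C4*cos(3^(1/8)*c)


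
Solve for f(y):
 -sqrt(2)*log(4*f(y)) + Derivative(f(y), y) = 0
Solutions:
 -sqrt(2)*Integral(1/(log(_y) + 2*log(2)), (_y, f(y)))/2 = C1 - y


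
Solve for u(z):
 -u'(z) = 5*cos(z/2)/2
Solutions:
 u(z) = C1 - 5*sin(z/2)


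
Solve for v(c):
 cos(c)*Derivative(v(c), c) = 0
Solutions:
 v(c) = C1


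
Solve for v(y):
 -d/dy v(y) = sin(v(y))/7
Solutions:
 y/7 + log(cos(v(y)) - 1)/2 - log(cos(v(y)) + 1)/2 = C1


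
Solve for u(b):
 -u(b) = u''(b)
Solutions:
 u(b) = C1*sin(b) + C2*cos(b)


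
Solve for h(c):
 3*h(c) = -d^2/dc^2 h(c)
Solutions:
 h(c) = C1*sin(sqrt(3)*c) + C2*cos(sqrt(3)*c)


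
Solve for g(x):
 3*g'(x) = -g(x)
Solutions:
 g(x) = C1*exp(-x/3)


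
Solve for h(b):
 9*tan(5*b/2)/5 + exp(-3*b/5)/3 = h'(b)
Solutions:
 h(b) = C1 + 9*log(tan(5*b/2)^2 + 1)/25 - 5*exp(-3*b/5)/9


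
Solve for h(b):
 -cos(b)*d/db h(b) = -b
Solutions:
 h(b) = C1 + Integral(b/cos(b), b)


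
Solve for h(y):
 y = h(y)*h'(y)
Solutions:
 h(y) = -sqrt(C1 + y^2)
 h(y) = sqrt(C1 + y^2)


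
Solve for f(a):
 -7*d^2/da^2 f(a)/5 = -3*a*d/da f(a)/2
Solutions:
 f(a) = C1 + C2*erfi(sqrt(105)*a/14)


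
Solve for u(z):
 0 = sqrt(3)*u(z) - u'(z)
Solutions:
 u(z) = C1*exp(sqrt(3)*z)


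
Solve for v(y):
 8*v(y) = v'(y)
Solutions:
 v(y) = C1*exp(8*y)


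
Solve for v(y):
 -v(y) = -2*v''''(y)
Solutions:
 v(y) = C1*exp(-2^(3/4)*y/2) + C2*exp(2^(3/4)*y/2) + C3*sin(2^(3/4)*y/2) + C4*cos(2^(3/4)*y/2)


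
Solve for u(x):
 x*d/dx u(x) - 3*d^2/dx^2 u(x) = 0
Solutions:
 u(x) = C1 + C2*erfi(sqrt(6)*x/6)


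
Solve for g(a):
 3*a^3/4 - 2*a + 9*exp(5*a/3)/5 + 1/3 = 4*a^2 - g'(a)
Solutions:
 g(a) = C1 - 3*a^4/16 + 4*a^3/3 + a^2 - a/3 - 27*exp(5*a/3)/25


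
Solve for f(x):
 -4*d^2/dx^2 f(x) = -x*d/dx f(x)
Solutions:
 f(x) = C1 + C2*erfi(sqrt(2)*x/4)


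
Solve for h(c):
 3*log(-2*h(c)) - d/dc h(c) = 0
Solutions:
 -Integral(1/(log(-_y) + log(2)), (_y, h(c)))/3 = C1 - c


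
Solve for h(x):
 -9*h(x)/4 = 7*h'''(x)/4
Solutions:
 h(x) = C3*exp(-21^(2/3)*x/7) + (C1*sin(3*3^(1/6)*7^(2/3)*x/14) + C2*cos(3*3^(1/6)*7^(2/3)*x/14))*exp(21^(2/3)*x/14)


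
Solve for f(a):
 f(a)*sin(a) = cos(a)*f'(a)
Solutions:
 f(a) = C1/cos(a)


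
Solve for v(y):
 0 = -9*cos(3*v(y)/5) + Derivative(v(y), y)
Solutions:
 -9*y - 5*log(sin(3*v(y)/5) - 1)/6 + 5*log(sin(3*v(y)/5) + 1)/6 = C1


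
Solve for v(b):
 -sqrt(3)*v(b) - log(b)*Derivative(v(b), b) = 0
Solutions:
 v(b) = C1*exp(-sqrt(3)*li(b))


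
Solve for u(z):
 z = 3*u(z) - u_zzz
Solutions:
 u(z) = C3*exp(3^(1/3)*z) + z/3 + (C1*sin(3^(5/6)*z/2) + C2*cos(3^(5/6)*z/2))*exp(-3^(1/3)*z/2)


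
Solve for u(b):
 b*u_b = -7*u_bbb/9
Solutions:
 u(b) = C1 + Integral(C2*airyai(-21^(2/3)*b/7) + C3*airybi(-21^(2/3)*b/7), b)


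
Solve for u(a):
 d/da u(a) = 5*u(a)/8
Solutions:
 u(a) = C1*exp(5*a/8)


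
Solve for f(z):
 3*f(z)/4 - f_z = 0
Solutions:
 f(z) = C1*exp(3*z/4)


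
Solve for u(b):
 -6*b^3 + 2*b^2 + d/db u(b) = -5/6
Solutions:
 u(b) = C1 + 3*b^4/2 - 2*b^3/3 - 5*b/6


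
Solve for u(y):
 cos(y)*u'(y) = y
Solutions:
 u(y) = C1 + Integral(y/cos(y), y)


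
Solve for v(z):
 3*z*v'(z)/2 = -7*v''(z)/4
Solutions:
 v(z) = C1 + C2*erf(sqrt(21)*z/7)


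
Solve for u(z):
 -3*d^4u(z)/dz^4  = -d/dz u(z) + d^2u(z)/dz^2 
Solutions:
 u(z) = C1 + C2*exp(-2^(1/3)*z*(-2/(9 + sqrt(85))^(1/3) + 2^(1/3)*(9 + sqrt(85))^(1/3))/12)*sin(2^(1/3)*sqrt(3)*z*(2/(9 + sqrt(85))^(1/3) + 2^(1/3)*(9 + sqrt(85))^(1/3))/12) + C3*exp(-2^(1/3)*z*(-2/(9 + sqrt(85))^(1/3) + 2^(1/3)*(9 + sqrt(85))^(1/3))/12)*cos(2^(1/3)*sqrt(3)*z*(2/(9 + sqrt(85))^(1/3) + 2^(1/3)*(9 + sqrt(85))^(1/3))/12) + C4*exp(2^(1/3)*z*(-2/(9 + sqrt(85))^(1/3) + 2^(1/3)*(9 + sqrt(85))^(1/3))/6)


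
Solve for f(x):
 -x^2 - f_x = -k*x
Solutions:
 f(x) = C1 + k*x^2/2 - x^3/3


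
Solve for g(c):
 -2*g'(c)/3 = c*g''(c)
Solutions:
 g(c) = C1 + C2*c^(1/3)


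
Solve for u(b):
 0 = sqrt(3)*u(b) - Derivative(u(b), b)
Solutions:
 u(b) = C1*exp(sqrt(3)*b)


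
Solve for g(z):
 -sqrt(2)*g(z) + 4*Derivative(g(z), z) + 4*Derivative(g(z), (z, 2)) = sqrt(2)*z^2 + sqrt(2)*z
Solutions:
 g(z) = C1*exp(z*(-1 + sqrt(1 + sqrt(2)))/2) + C2*exp(-z*(1 + sqrt(1 + sqrt(2)))/2) - z^2 - 4*sqrt(2)*z - z - 16 - 6*sqrt(2)


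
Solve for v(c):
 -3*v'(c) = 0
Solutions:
 v(c) = C1


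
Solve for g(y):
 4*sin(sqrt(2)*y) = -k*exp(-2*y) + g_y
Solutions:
 g(y) = C1 - k*exp(-2*y)/2 - 2*sqrt(2)*cos(sqrt(2)*y)


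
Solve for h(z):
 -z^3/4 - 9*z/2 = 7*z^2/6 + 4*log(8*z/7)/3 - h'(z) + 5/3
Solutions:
 h(z) = C1 + z^4/16 + 7*z^3/18 + 9*z^2/4 + 4*z*log(z)/3 - 4*z*log(7)/3 + z/3 + 4*z*log(2)


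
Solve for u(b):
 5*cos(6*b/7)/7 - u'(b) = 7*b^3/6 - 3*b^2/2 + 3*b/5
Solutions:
 u(b) = C1 - 7*b^4/24 + b^3/2 - 3*b^2/10 + 5*sin(6*b/7)/6


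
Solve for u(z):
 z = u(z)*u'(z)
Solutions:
 u(z) = -sqrt(C1 + z^2)
 u(z) = sqrt(C1 + z^2)


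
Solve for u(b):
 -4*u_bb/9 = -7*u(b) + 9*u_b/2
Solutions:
 u(b) = C1*exp(3*b*(-27 + sqrt(1177))/16) + C2*exp(-3*b*(27 + sqrt(1177))/16)


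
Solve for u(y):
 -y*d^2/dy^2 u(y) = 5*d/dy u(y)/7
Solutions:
 u(y) = C1 + C2*y^(2/7)


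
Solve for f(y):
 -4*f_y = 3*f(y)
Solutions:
 f(y) = C1*exp(-3*y/4)


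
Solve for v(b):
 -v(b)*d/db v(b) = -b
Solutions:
 v(b) = -sqrt(C1 + b^2)
 v(b) = sqrt(C1 + b^2)


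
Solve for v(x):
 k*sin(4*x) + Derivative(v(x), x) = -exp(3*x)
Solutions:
 v(x) = C1 + k*cos(4*x)/4 - exp(3*x)/3


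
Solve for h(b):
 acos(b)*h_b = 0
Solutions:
 h(b) = C1


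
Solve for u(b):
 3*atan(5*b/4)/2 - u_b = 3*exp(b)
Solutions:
 u(b) = C1 + 3*b*atan(5*b/4)/2 - 3*exp(b) - 3*log(25*b^2 + 16)/5


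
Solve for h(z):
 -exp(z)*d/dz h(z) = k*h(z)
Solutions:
 h(z) = C1*exp(k*exp(-z))


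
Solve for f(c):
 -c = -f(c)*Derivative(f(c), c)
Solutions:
 f(c) = -sqrt(C1 + c^2)
 f(c) = sqrt(C1 + c^2)


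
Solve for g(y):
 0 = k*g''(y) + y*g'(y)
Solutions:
 g(y) = C1 + C2*sqrt(k)*erf(sqrt(2)*y*sqrt(1/k)/2)


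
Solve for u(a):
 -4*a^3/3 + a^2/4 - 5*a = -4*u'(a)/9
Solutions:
 u(a) = C1 + 3*a^4/4 - 3*a^3/16 + 45*a^2/8


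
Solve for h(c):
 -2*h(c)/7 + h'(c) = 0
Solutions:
 h(c) = C1*exp(2*c/7)


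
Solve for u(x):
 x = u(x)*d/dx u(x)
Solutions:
 u(x) = -sqrt(C1 + x^2)
 u(x) = sqrt(C1 + x^2)


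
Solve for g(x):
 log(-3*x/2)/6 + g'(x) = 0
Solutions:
 g(x) = C1 - x*log(-x)/6 + x*(-log(3) + log(2) + 1)/6


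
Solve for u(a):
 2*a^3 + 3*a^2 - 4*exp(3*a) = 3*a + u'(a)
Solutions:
 u(a) = C1 + a^4/2 + a^3 - 3*a^2/2 - 4*exp(3*a)/3


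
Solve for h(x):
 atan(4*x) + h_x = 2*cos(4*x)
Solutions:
 h(x) = C1 - x*atan(4*x) + log(16*x^2 + 1)/8 + sin(4*x)/2


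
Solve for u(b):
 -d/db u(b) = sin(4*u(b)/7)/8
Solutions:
 b/8 + 7*log(cos(4*u(b)/7) - 1)/8 - 7*log(cos(4*u(b)/7) + 1)/8 = C1


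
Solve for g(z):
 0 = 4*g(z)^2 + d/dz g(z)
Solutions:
 g(z) = 1/(C1 + 4*z)


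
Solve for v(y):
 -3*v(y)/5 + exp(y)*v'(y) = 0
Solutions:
 v(y) = C1*exp(-3*exp(-y)/5)


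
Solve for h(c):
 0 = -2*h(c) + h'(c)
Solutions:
 h(c) = C1*exp(2*c)


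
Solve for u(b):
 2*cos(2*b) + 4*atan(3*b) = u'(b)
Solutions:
 u(b) = C1 + 4*b*atan(3*b) - 2*log(9*b^2 + 1)/3 + sin(2*b)


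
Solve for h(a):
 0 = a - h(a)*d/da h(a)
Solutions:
 h(a) = -sqrt(C1 + a^2)
 h(a) = sqrt(C1 + a^2)


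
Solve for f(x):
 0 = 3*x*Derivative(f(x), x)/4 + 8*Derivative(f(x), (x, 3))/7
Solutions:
 f(x) = C1 + Integral(C2*airyai(-42^(1/3)*x/4) + C3*airybi(-42^(1/3)*x/4), x)


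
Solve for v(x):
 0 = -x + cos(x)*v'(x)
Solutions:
 v(x) = C1 + Integral(x/cos(x), x)


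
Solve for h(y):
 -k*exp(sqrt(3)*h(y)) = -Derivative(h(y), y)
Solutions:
 h(y) = sqrt(3)*(2*log(-1/(C1 + k*y)) - log(3))/6


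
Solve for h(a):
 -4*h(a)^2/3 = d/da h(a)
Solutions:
 h(a) = 3/(C1 + 4*a)


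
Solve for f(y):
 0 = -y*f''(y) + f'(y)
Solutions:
 f(y) = C1 + C2*y^2


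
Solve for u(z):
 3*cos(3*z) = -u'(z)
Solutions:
 u(z) = C1 - sin(3*z)


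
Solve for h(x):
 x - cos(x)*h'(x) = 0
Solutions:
 h(x) = C1 + Integral(x/cos(x), x)


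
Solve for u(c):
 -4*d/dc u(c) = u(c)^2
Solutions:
 u(c) = 4/(C1 + c)


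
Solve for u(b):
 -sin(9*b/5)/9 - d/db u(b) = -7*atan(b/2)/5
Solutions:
 u(b) = C1 + 7*b*atan(b/2)/5 - 7*log(b^2 + 4)/5 + 5*cos(9*b/5)/81


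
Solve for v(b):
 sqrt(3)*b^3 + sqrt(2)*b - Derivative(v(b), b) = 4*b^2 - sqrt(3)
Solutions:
 v(b) = C1 + sqrt(3)*b^4/4 - 4*b^3/3 + sqrt(2)*b^2/2 + sqrt(3)*b


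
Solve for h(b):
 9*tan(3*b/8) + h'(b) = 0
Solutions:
 h(b) = C1 + 24*log(cos(3*b/8))


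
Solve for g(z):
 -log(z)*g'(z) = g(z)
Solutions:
 g(z) = C1*exp(-li(z))


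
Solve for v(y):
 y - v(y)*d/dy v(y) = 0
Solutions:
 v(y) = -sqrt(C1 + y^2)
 v(y) = sqrt(C1 + y^2)


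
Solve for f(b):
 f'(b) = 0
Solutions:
 f(b) = C1


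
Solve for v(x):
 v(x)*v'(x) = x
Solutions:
 v(x) = -sqrt(C1 + x^2)
 v(x) = sqrt(C1 + x^2)


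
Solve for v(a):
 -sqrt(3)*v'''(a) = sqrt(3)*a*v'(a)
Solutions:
 v(a) = C1 + Integral(C2*airyai(-a) + C3*airybi(-a), a)


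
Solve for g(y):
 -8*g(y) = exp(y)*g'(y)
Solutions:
 g(y) = C1*exp(8*exp(-y))


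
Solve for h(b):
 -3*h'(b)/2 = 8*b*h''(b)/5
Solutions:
 h(b) = C1 + C2*b^(1/16)


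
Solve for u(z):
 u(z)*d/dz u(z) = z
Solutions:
 u(z) = -sqrt(C1 + z^2)
 u(z) = sqrt(C1 + z^2)


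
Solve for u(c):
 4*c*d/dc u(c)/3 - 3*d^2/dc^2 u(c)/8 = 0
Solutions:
 u(c) = C1 + C2*erfi(4*c/3)


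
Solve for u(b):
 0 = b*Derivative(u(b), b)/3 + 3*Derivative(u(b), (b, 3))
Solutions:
 u(b) = C1 + Integral(C2*airyai(-3^(1/3)*b/3) + C3*airybi(-3^(1/3)*b/3), b)


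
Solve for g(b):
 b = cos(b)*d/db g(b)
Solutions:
 g(b) = C1 + Integral(b/cos(b), b)


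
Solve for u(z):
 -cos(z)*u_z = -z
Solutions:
 u(z) = C1 + Integral(z/cos(z), z)


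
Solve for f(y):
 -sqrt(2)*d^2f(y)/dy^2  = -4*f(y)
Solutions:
 f(y) = C1*exp(-2^(3/4)*y) + C2*exp(2^(3/4)*y)


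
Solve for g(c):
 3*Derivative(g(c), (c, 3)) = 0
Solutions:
 g(c) = C1 + C2*c + C3*c^2


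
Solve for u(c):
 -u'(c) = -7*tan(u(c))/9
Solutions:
 u(c) = pi - asin(C1*exp(7*c/9))
 u(c) = asin(C1*exp(7*c/9))


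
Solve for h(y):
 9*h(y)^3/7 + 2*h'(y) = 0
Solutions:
 h(y) = -sqrt(7)*sqrt(-1/(C1 - 9*y))
 h(y) = sqrt(7)*sqrt(-1/(C1 - 9*y))


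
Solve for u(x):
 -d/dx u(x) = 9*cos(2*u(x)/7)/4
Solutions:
 9*x/4 - 7*log(sin(2*u(x)/7) - 1)/4 + 7*log(sin(2*u(x)/7) + 1)/4 = C1


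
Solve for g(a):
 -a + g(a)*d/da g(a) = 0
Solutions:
 g(a) = -sqrt(C1 + a^2)
 g(a) = sqrt(C1 + a^2)


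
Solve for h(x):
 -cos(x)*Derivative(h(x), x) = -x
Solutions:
 h(x) = C1 + Integral(x/cos(x), x)


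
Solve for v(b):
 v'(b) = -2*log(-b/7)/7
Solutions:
 v(b) = C1 - 2*b*log(-b)/7 + 2*b*(1 + log(7))/7


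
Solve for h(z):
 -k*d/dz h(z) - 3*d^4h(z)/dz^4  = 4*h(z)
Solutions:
 h(z) = C1*exp(2^(2/3)*sqrt(3)*z*(-sqrt(2^(1/3)*(3*k^2 + sqrt(9*k^4 - 16384))^(1/3) + 32/(3*k^2 + sqrt(9*k^4 - 16384))^(1/3)) + sqrt(4*sqrt(3)*k/sqrt(2^(1/3)*(3*k^2 + sqrt(9*k^4 - 16384))^(1/3) + 32/(3*k^2 + sqrt(9*k^4 - 16384))^(1/3)) - 2^(1/3)*(3*k^2 + sqrt(9*k^4 - 16384))^(1/3) - 32/(3*k^2 + sqrt(9*k^4 - 16384))^(1/3)))/12) + C2*exp(2^(2/3)*sqrt(3)*z*(sqrt(2^(1/3)*(3*k^2 + sqrt(9*k^4 - 16384))^(1/3) + 32/(3*k^2 + sqrt(9*k^4 - 16384))^(1/3)) - sqrt(-4*sqrt(3)*k/sqrt(2^(1/3)*(3*k^2 + sqrt(9*k^4 - 16384))^(1/3) + 32/(3*k^2 + sqrt(9*k^4 - 16384))^(1/3)) - 2^(1/3)*(3*k^2 + sqrt(9*k^4 - 16384))^(1/3) - 32/(3*k^2 + sqrt(9*k^4 - 16384))^(1/3)))/12) + C3*exp(2^(2/3)*sqrt(3)*z*(sqrt(2^(1/3)*(3*k^2 + sqrt(9*k^4 - 16384))^(1/3) + 32/(3*k^2 + sqrt(9*k^4 - 16384))^(1/3)) + sqrt(-4*sqrt(3)*k/sqrt(2^(1/3)*(3*k^2 + sqrt(9*k^4 - 16384))^(1/3) + 32/(3*k^2 + sqrt(9*k^4 - 16384))^(1/3)) - 2^(1/3)*(3*k^2 + sqrt(9*k^4 - 16384))^(1/3) - 32/(3*k^2 + sqrt(9*k^4 - 16384))^(1/3)))/12) + C4*exp(-2^(2/3)*sqrt(3)*z*(sqrt(2^(1/3)*(3*k^2 + sqrt(9*k^4 - 16384))^(1/3) + 32/(3*k^2 + sqrt(9*k^4 - 16384))^(1/3)) + sqrt(4*sqrt(3)*k/sqrt(2^(1/3)*(3*k^2 + sqrt(9*k^4 - 16384))^(1/3) + 32/(3*k^2 + sqrt(9*k^4 - 16384))^(1/3)) - 2^(1/3)*(3*k^2 + sqrt(9*k^4 - 16384))^(1/3) - 32/(3*k^2 + sqrt(9*k^4 - 16384))^(1/3)))/12)


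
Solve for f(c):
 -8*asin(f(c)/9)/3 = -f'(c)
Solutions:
 Integral(1/asin(_y/9), (_y, f(c))) = C1 + 8*c/3


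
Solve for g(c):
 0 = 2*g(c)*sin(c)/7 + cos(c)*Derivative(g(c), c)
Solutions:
 g(c) = C1*cos(c)^(2/7)


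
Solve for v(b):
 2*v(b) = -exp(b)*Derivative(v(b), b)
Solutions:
 v(b) = C1*exp(2*exp(-b))


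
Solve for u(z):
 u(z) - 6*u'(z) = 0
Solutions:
 u(z) = C1*exp(z/6)


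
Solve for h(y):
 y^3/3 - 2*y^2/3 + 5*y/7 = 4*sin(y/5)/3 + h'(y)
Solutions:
 h(y) = C1 + y^4/12 - 2*y^3/9 + 5*y^2/14 + 20*cos(y/5)/3


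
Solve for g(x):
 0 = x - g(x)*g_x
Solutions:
 g(x) = -sqrt(C1 + x^2)
 g(x) = sqrt(C1 + x^2)


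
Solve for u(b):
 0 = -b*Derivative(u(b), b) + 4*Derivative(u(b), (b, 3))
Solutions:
 u(b) = C1 + Integral(C2*airyai(2^(1/3)*b/2) + C3*airybi(2^(1/3)*b/2), b)


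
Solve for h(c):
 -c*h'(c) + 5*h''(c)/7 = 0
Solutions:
 h(c) = C1 + C2*erfi(sqrt(70)*c/10)


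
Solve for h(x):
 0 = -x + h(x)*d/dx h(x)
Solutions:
 h(x) = -sqrt(C1 + x^2)
 h(x) = sqrt(C1 + x^2)


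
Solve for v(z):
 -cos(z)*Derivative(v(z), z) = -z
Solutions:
 v(z) = C1 + Integral(z/cos(z), z)


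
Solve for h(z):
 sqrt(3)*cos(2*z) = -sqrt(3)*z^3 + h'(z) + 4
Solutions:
 h(z) = C1 + sqrt(3)*z^4/4 - 4*z + sqrt(3)*sin(2*z)/2


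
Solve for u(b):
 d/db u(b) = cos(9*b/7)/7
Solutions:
 u(b) = C1 + sin(9*b/7)/9


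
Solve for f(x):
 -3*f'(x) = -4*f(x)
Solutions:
 f(x) = C1*exp(4*x/3)


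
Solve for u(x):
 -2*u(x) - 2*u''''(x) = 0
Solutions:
 u(x) = (C1*sin(sqrt(2)*x/2) + C2*cos(sqrt(2)*x/2))*exp(-sqrt(2)*x/2) + (C3*sin(sqrt(2)*x/2) + C4*cos(sqrt(2)*x/2))*exp(sqrt(2)*x/2)


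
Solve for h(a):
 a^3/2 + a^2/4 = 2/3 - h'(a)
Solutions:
 h(a) = C1 - a^4/8 - a^3/12 + 2*a/3


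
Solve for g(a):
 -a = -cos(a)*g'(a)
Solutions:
 g(a) = C1 + Integral(a/cos(a), a)


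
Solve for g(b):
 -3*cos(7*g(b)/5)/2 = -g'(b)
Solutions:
 -3*b/2 - 5*log(sin(7*g(b)/5) - 1)/14 + 5*log(sin(7*g(b)/5) + 1)/14 = C1


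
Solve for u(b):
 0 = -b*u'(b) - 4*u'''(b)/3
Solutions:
 u(b) = C1 + Integral(C2*airyai(-6^(1/3)*b/2) + C3*airybi(-6^(1/3)*b/2), b)


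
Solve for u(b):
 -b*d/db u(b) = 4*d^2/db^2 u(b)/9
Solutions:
 u(b) = C1 + C2*erf(3*sqrt(2)*b/4)


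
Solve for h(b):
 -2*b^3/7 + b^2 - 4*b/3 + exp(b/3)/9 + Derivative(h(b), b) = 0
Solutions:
 h(b) = C1 + b^4/14 - b^3/3 + 2*b^2/3 - exp(b/3)/3


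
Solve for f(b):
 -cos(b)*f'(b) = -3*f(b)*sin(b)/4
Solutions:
 f(b) = C1/cos(b)^(3/4)


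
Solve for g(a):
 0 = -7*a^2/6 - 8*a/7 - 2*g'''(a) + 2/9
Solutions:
 g(a) = C1 + C2*a + C3*a^2 - 7*a^5/720 - a^4/42 + a^3/54


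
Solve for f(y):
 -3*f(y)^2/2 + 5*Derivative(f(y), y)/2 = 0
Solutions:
 f(y) = -5/(C1 + 3*y)


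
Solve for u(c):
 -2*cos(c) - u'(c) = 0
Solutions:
 u(c) = C1 - 2*sin(c)


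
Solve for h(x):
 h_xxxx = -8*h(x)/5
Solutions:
 h(x) = (C1*sin(2^(1/4)*5^(3/4)*x/5) + C2*cos(2^(1/4)*5^(3/4)*x/5))*exp(-2^(1/4)*5^(3/4)*x/5) + (C3*sin(2^(1/4)*5^(3/4)*x/5) + C4*cos(2^(1/4)*5^(3/4)*x/5))*exp(2^(1/4)*5^(3/4)*x/5)


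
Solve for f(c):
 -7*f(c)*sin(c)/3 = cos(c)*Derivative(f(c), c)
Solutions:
 f(c) = C1*cos(c)^(7/3)


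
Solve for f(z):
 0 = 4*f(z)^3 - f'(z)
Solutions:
 f(z) = -sqrt(2)*sqrt(-1/(C1 + 4*z))/2
 f(z) = sqrt(2)*sqrt(-1/(C1 + 4*z))/2


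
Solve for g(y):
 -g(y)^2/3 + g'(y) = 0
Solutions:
 g(y) = -3/(C1 + y)


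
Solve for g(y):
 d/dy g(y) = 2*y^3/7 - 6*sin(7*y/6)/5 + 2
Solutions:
 g(y) = C1 + y^4/14 + 2*y + 36*cos(7*y/6)/35


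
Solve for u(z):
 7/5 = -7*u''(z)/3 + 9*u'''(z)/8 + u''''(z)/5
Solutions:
 u(z) = C1 + C2*z + C3*exp(z*(-135 + sqrt(45105))/48) + C4*exp(-z*(135 + sqrt(45105))/48) - 3*z^2/10


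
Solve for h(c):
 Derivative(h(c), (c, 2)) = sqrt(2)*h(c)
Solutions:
 h(c) = C1*exp(-2^(1/4)*c) + C2*exp(2^(1/4)*c)


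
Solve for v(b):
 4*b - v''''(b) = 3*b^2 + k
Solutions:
 v(b) = C1 + C2*b + C3*b^2 + C4*b^3 - b^6/120 + b^5/30 - b^4*k/24


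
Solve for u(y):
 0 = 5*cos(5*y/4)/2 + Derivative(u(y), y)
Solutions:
 u(y) = C1 - 2*sin(5*y/4)


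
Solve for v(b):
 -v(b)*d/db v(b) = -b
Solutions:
 v(b) = -sqrt(C1 + b^2)
 v(b) = sqrt(C1 + b^2)


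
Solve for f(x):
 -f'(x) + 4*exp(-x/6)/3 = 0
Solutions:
 f(x) = C1 - 8*exp(-x/6)


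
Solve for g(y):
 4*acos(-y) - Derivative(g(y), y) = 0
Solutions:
 g(y) = C1 + 4*y*acos(-y) + 4*sqrt(1 - y^2)


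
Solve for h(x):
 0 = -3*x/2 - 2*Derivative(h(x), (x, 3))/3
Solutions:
 h(x) = C1 + C2*x + C3*x^2 - 3*x^4/32


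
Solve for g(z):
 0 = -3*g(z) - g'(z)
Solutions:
 g(z) = C1*exp(-3*z)


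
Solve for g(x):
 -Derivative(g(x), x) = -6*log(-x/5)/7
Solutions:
 g(x) = C1 + 6*x*log(-x)/7 + 6*x*(-log(5) - 1)/7


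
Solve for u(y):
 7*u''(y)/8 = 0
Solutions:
 u(y) = C1 + C2*y


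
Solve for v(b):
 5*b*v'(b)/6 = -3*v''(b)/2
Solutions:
 v(b) = C1 + C2*erf(sqrt(10)*b/6)


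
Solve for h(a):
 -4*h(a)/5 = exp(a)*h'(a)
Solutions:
 h(a) = C1*exp(4*exp(-a)/5)


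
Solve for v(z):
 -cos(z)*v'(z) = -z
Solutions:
 v(z) = C1 + Integral(z/cos(z), z)


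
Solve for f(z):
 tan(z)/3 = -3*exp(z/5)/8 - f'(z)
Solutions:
 f(z) = C1 - 15*exp(z/5)/8 + log(cos(z))/3


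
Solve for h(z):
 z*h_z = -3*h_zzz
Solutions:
 h(z) = C1 + Integral(C2*airyai(-3^(2/3)*z/3) + C3*airybi(-3^(2/3)*z/3), z)


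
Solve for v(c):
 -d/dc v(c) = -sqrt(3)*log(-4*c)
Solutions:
 v(c) = C1 + sqrt(3)*c*log(-c) + sqrt(3)*c*(-1 + 2*log(2))


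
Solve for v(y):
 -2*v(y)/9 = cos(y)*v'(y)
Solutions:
 v(y) = C1*(sin(y) - 1)^(1/9)/(sin(y) + 1)^(1/9)


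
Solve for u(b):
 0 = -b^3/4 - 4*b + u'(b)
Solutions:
 u(b) = C1 + b^4/16 + 2*b^2


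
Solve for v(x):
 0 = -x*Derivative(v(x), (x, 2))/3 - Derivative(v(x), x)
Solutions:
 v(x) = C1 + C2/x^2


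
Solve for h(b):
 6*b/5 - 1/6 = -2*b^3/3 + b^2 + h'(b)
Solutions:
 h(b) = C1 + b^4/6 - b^3/3 + 3*b^2/5 - b/6


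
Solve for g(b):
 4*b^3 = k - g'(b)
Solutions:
 g(b) = C1 - b^4 + b*k


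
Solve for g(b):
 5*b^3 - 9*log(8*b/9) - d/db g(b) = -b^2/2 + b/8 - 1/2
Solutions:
 g(b) = C1 + 5*b^4/4 + b^3/6 - b^2/16 - 9*b*log(b) - 27*b*log(2) + 19*b/2 + 18*b*log(3)


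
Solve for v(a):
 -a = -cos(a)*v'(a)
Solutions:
 v(a) = C1 + Integral(a/cos(a), a)


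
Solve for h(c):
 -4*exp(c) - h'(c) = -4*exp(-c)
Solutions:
 h(c) = C1 - 8*cosh(c)


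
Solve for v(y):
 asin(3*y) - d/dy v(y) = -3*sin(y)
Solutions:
 v(y) = C1 + y*asin(3*y) + sqrt(1 - 9*y^2)/3 - 3*cos(y)


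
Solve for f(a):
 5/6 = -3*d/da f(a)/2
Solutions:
 f(a) = C1 - 5*a/9


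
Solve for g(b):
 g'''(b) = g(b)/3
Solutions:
 g(b) = C3*exp(3^(2/3)*b/3) + (C1*sin(3^(1/6)*b/2) + C2*cos(3^(1/6)*b/2))*exp(-3^(2/3)*b/6)


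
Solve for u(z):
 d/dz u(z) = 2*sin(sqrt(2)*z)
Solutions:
 u(z) = C1 - sqrt(2)*cos(sqrt(2)*z)


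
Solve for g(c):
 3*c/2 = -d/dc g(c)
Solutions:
 g(c) = C1 - 3*c^2/4


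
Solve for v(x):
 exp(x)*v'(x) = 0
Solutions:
 v(x) = C1


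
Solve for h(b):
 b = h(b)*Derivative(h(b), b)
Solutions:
 h(b) = -sqrt(C1 + b^2)
 h(b) = sqrt(C1 + b^2)


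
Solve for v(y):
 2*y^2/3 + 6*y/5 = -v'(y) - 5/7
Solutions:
 v(y) = C1 - 2*y^3/9 - 3*y^2/5 - 5*y/7


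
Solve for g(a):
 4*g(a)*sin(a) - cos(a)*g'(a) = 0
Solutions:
 g(a) = C1/cos(a)^4


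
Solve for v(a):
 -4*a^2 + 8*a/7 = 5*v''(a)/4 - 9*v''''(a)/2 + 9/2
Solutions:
 v(a) = C1 + C2*a + C3*exp(-sqrt(10)*a/6) + C4*exp(sqrt(10)*a/6) - 4*a^4/15 + 16*a^3/105 - 333*a^2/25


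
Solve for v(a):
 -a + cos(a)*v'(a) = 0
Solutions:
 v(a) = C1 + Integral(a/cos(a), a)


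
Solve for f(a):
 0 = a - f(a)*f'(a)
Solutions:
 f(a) = -sqrt(C1 + a^2)
 f(a) = sqrt(C1 + a^2)


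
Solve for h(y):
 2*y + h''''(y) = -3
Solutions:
 h(y) = C1 + C2*y + C3*y^2 + C4*y^3 - y^5/60 - y^4/8


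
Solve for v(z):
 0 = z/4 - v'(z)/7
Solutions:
 v(z) = C1 + 7*z^2/8


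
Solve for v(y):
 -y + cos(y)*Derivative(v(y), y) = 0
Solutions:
 v(y) = C1 + Integral(y/cos(y), y)


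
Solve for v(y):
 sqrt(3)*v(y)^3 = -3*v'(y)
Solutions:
 v(y) = -sqrt(6)*sqrt(-1/(C1 - sqrt(3)*y))/2
 v(y) = sqrt(6)*sqrt(-1/(C1 - sqrt(3)*y))/2


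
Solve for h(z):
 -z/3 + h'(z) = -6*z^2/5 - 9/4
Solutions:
 h(z) = C1 - 2*z^3/5 + z^2/6 - 9*z/4


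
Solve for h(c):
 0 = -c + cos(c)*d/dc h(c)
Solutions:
 h(c) = C1 + Integral(c/cos(c), c)


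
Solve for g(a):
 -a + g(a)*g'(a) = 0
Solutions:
 g(a) = -sqrt(C1 + a^2)
 g(a) = sqrt(C1 + a^2)


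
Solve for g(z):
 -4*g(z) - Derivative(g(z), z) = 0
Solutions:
 g(z) = C1*exp(-4*z)


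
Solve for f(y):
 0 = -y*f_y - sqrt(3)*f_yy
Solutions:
 f(y) = C1 + C2*erf(sqrt(2)*3^(3/4)*y/6)


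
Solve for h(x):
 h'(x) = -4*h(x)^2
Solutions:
 h(x) = 1/(C1 + 4*x)


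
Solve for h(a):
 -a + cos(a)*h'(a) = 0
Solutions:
 h(a) = C1 + Integral(a/cos(a), a)
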